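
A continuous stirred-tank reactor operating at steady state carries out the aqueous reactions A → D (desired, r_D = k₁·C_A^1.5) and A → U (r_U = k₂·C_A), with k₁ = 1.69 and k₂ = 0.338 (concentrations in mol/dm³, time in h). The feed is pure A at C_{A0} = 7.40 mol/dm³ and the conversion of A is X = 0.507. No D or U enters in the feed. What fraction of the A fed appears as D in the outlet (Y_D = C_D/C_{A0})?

Exit C_A = C_{A0}(1−X) = 7.40×0.493 = 3.648 mol/dm³.
Rates in a CSTR are evaluated at the outlet concentration: r_D = 1.69×3.648^1.5 = 11.78, r_U = 0.338×3.648 = 1.233.
Fraction of consumed A going to D: r_D/(r_D+r_U) = 0.9052.
C_D = 0.9052·C_{A0}·X = 0.9052×7.40×0.507 = 3.40 mol/dm³; Y_D = C_D/C_{A0} = 0.459.

0.459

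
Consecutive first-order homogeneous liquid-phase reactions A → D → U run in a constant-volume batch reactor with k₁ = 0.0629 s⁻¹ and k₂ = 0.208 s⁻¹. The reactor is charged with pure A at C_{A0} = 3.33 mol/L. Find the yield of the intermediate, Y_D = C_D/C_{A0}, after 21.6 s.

Solving the coupled first-order balances gives C_D(t) = [k₁/(k₂−k₁)]·C_{A0}·(e^(−k₁t) − e^(−k₂t)).
e^(−k₁t) = e^(−0.0629×21.6) = e^(−1.359) = 0.2570; e^(−k₂t) = e^(−4.493) = 0.01119.
C_D = 0.0629×3.33/(0.208−0.0629) × (0.2570−0.01119) = 1.444×0.2458 = 0.3549 mol/L.
Y_D = C_D/C_{A0} = 0.3549/3.33 = 0.107.

0.107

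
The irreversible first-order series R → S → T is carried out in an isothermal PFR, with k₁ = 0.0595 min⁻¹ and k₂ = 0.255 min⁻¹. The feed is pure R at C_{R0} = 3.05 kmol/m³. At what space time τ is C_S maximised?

Setting dC_S/dτ = 0 gives τ_opt = ln(k₂/k₁)/(k₂−k₁).
= ln(0.255/0.0595)/(0.255−0.0595) = ln(4.286)/0.1955 = 1.455/0.1955 = 7.44 min.

7.44 min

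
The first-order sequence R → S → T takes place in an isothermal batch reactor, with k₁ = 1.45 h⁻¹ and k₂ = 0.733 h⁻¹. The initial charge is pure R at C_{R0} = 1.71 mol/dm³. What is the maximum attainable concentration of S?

0.851 mol/dm³

At the optimum, C_{S,max}/C_{R0} = (k₁/k₂)^[k₂/(k₂−k₁)].
= (1.45/0.733)^(0.733/(0.733−1.45)) = (1.978)^(-1.022) = 0.4979.
C_{S,max} = 0.4979×1.71 = 0.851 mol/dm³.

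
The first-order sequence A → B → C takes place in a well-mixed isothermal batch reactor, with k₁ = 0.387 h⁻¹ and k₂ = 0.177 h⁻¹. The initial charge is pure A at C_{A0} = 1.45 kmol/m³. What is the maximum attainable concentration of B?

0.750 kmol/m³

At the optimum, C_{B,max}/C_{A0} = (k₁/k₂)^[k₂/(k₂−k₁)].
= (0.387/0.177)^(0.177/(0.177−0.387)) = (2.186)^(-0.8429) = 0.5172.
C_{B,max} = 0.5172×1.45 = 0.750 kmol/m³.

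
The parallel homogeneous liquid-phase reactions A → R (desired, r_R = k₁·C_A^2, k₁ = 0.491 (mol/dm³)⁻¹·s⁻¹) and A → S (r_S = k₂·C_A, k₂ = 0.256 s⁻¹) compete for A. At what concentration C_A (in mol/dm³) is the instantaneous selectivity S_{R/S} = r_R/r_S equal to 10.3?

5.37 mol/dm³

S_{R/S} = (k₁/k₂)·C_A ⇒ C_A = S·k₂/k₁.
= 10.3×0.256/0.491 = 5.37 mol/dm³.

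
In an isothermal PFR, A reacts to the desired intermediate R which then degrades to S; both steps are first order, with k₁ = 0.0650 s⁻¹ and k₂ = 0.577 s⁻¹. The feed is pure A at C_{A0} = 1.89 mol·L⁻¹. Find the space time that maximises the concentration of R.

The intermediate peaks when r₁ = r₂, i.e. k₁e^(−k₁τ) = k₂e^(−k₂τ), giving τ_opt = ln(k₂/k₁)/(k₂−k₁).
= ln(0.577/0.0650)/(0.577−0.0650) = ln(8.877)/0.5120 = 2.183/0.5120 = 4.26 s.

4.26 s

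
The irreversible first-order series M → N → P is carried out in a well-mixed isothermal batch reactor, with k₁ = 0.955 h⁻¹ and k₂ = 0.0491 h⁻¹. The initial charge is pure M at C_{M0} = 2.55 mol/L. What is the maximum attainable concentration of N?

At the optimum, C_{N,max}/C_{M0} = (k₁/k₂)^[k₂/(k₂−k₁)].
= (0.955/0.0491)^(0.0491/(0.0491−0.955)) = (19.45)^(-0.05420) = 0.8514.
C_{N,max} = 0.8514×2.55 = 2.17 mol/L.

2.17 mol/L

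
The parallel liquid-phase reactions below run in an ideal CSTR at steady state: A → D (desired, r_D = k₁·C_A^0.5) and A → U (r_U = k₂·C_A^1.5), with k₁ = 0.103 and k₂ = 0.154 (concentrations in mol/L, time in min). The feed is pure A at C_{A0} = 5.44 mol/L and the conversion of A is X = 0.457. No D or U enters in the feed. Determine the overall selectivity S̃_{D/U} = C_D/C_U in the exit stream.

Exit C_A = C_{A0}(1−X) = 5.44×0.543 = 2.954 mol/L.
Rates in a CSTR are evaluated at the outlet concentration: r_D = 0.103×2.954^0.5 = 0.1770, r_U = 0.154×2.954^1.5 = 0.7818.
Overall selectivity = C_D/C_U = r_Dτ/(r_Uτ) = r_D/r_U = 0.226.

0.226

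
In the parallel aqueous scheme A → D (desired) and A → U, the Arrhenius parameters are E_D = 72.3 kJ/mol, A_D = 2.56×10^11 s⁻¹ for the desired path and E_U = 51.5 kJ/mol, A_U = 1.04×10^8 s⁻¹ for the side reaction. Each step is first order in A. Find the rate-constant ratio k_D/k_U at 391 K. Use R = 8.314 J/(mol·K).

4.10

Since both paths have the same order in A, the concentration cancels and S_{D/U} = k_D/k_U = (A_D/A_U)·exp[(E_U−E_D)/(RT)].
(E_U−E_D)/(RT) = (51.5−72.3)×10³/(8.314×391) = -20800/3251 = -6.398.
k_D/k_U = (2.56×10^11/1.04×10^8)·exp(-6.398) = 2462 × 0.001664 = 4.10.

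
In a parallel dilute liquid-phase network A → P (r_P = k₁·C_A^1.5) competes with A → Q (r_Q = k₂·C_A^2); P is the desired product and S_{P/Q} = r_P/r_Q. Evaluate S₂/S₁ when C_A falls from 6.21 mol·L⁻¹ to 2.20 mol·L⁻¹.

S_{P/Q} = (k₁/k₂)·C_A^-0.5, so S₂/S₁ = (C_{A,2}/C_{A,1})^-0.5.
= (2.20/6.21)^(-0.5) = (0.3543)^(-0.5) = 1.68.
Selectivity toward P rises as C_A falls — low-concentration operation is favoured.

1.68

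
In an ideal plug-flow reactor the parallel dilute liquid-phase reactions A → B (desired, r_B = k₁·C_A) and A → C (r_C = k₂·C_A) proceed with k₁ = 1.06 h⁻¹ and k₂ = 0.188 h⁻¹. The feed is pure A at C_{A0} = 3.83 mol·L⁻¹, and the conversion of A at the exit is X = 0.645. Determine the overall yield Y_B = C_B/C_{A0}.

0.548

C_A = C_{A0}(1−X) = 1.360 mol·L⁻¹.
Both paths are first order in A, so the instantaneous fraction to B is constant: dC_B/d(−C_A) = k₁/(k₁+k₂) = 0.8494.
C_B = 0.8494·(C_{A0}−C_A) = 0.8494×2.470 = 2.10 mol·L⁻¹.
Y_B = C_B/C_{A0} = 2.098/3.83 = 0.548.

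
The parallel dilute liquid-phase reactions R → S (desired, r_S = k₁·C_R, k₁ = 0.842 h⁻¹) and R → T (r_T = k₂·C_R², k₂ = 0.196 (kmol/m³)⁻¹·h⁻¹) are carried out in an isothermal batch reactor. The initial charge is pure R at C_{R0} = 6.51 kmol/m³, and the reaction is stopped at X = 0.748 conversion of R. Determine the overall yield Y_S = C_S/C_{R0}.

0.395

C_R = C_{R0}(1−X) = 1.641 kmol/m³.
Along a PFR/batch, dC_S/dC_R = −r_S/(r_S+r_T) = −k₁/(k₁+k₂·C_R).
Integrating from C_{R0} to C_R: C_S = (0.842/0.196)·ln[(0.842+0.196·6.51)/(0.842+0.196·1.64)] = 4.296·ln(2.118/1.164) = 2.573 kmol/m³.
Y_S = C_S/C_{R0} = 2.573/6.51 = 0.395.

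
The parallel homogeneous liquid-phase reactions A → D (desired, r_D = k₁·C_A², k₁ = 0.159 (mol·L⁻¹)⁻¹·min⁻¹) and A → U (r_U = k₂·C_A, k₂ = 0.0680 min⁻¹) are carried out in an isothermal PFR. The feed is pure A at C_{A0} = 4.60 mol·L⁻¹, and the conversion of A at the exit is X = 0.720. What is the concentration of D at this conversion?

C_A = C_{A0}(1−X) = 1.288 mol·L⁻¹.
Along a PFR/batch, dC_U/dC_A = −r_U/(r_D+r_U) = −k₂/(k₂+k₁·C_A).
Integrating from C_{A0} to C_A: C_U = (0.0680/0.159)·ln[(0.0680+0.159·4.60)/(0.0680+0.159·1.29)] = 0.4277·ln(0.7994/0.2728) = 0.4598 mol·L⁻¹.
Then C_D = (C_{A0}−C_A) − C_U = 3.312 − 0.4598 = 2.852 mol·L⁻¹.

2.85 mol·L⁻¹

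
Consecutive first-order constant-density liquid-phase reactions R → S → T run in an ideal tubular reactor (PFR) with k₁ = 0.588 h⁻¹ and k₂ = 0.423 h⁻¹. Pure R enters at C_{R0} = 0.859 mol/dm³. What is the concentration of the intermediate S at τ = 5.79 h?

Solving the coupled first-order balances gives C_S(τ) = [k₁/(k₂−k₁)]·C_{R0}·(e^(−k₁τ) − e^(−k₂τ)).
e^(−k₁τ) = e^(−0.588×5.79) = e^(−3.405) = 0.03322; e^(−k₂τ) = e^(−2.449) = 0.08637.
C_S = 0.588×0.859/(0.423−0.588) × (0.03322−0.08637) = (-3.061)×(-0.05314) = 0.1627 mol/dm³.

0.163 mol/dm³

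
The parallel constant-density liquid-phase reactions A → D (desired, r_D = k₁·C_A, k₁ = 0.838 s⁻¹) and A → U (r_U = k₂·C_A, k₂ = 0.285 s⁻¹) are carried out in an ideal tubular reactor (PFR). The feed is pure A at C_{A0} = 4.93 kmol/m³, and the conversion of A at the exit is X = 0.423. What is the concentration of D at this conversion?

1.56 kmol/m³

C_A = C_{A0}(1−X) = 2.845 kmol/m³.
Both paths are first order in A, so the instantaneous fraction to D is constant: dC_D/d(−C_A) = k₁/(k₁+k₂) = 0.7462.
C_D = 0.7462·(C_{A0}−C_A) = 0.7462×2.085 = 1.56 kmol/m³.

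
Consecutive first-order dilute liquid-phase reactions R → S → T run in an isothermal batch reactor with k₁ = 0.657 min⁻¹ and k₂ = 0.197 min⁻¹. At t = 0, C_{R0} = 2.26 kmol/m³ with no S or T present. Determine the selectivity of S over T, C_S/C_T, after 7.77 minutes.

Solving the coupled first-order balances gives C_S(t) = [k₁/(k₂−k₁)]·C_{R0}·(e^(−k₁t) − e^(−k₂t)).
e^(−k₁t) = e^(−0.657×7.77) = e^(−5.105) = 0.006067; e^(−k₂t) = e^(−1.531) = 0.2164.
C_S = 0.657×2.26/(0.197−0.657) × (0.006067−0.2164) = (-3.228)×(-0.2103) = 0.6789 kmol/m³.
C_R = C_{R0}e^(−k₁t) = 0.01371 kmol/m³, so C_T = C_{R0}−C_R−C_S = 1.567 kmol/m³; C_S/C_T = 0.433.

0.433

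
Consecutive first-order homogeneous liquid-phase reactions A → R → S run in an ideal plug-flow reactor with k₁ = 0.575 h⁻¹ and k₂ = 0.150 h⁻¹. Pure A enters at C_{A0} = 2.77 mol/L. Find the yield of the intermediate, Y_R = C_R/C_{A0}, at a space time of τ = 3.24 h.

Solving the coupled first-order balances gives C_R(τ) = [k₁/(k₂−k₁)]·C_{A0}·(e^(−k₁τ) − e^(−k₂τ)).
e^(−k₁τ) = e^(−0.575×3.24) = e^(−1.863) = 0.1552; e^(−k₂τ) = e^(−0.4860) = 0.6151.
C_R = 0.575×2.77/(0.150−0.575) × (0.1552−0.6151) = (-3.748)×(-0.4599) = 1.723 mol/L.
Y_R = C_R/C_{A0} = 1.723/2.77 = 0.622.

0.622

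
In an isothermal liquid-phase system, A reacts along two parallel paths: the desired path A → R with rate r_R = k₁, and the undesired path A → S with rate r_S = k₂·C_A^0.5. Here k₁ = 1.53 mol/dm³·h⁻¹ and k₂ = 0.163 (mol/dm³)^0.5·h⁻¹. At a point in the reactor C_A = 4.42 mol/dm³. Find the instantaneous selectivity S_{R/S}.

S_{R/S} = r_R/r_S = (k₁)/(k₂·C_A^0.5) = (k₁/k₂)·C_A^-0.5.
= (1.53) / (0.163×4.420^0.5) = 1.530/0.3427 = 4.46.
The undesired path is higher order in A, so low C_A (CSTR or dilute feed) favours R.

4.46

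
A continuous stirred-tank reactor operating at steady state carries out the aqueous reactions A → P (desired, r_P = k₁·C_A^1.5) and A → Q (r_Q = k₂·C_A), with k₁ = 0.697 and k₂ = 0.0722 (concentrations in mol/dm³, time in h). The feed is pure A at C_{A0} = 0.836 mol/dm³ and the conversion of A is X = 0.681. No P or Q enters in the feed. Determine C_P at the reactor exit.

Exit C_A = C_{A0}(1−X) = 0.836×0.319 = 0.2667 mol/dm³.
Rates in a CSTR are evaluated at the outlet concentration: r_P = 0.697×0.2667^1.5 = 0.09599, r_Q = 0.0722×0.2667 = 0.01925.
Fraction of consumed A going to P: r_P/(r_P+r_Q) = 0.8329.
C_P = 0.8329·C_{A0}·X = 0.8329×0.836×0.681 = 0.474 mol/dm³.

0.474 mol/dm³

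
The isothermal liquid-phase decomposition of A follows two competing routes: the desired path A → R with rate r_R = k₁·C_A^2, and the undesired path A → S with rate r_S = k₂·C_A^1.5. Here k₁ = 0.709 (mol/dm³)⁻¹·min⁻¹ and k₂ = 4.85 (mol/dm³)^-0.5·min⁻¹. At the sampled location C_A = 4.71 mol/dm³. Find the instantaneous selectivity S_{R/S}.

S_{R/S} = r_R/r_S = (k₁·C_A^2)/(k₂·C_A^1.5) = (k₁/k₂)·C_A^0.5.
= (0.709×4.710^2) / (4.85×4.710^1.5) = 15.73/49.58 = 0.317.
Since the desired path is higher order in A, keeping C_A high (PFR or concentrated feed) favours R.

0.317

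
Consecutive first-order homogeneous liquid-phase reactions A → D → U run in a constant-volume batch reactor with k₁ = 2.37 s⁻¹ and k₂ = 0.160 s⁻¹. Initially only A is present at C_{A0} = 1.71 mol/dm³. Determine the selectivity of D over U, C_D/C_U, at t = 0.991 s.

8.86

Solving the coupled first-order balances gives C_D(t) = [k₁/(k₂−k₁)]·C_{A0}·(e^(−k₁t) − e^(−k₂t)).
e^(−k₁t) = e^(−2.37×0.991) = e^(−2.349) = 0.09550; e^(−k₂t) = e^(−0.1586) = 0.8534.
C_D = 2.37×1.71/(0.160−2.37) × (0.09550−0.8534) = (-1.834)×(-0.7579) = 1.390 mol/dm³.
C_A = C_{A0}e^(−k₁t) = 0.1633 mol/dm³, so C_U = C_{A0}−C_A−C_D = 0.1569 mol/dm³; C_D/C_U = 8.86.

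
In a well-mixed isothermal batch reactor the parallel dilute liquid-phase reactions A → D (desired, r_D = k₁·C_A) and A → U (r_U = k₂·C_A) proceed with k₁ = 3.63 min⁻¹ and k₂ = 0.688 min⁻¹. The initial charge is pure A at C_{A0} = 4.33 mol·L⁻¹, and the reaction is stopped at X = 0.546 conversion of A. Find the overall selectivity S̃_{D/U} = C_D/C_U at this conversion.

5.28

C_A = C_{A0}(1−X) = 1.966 mol·L⁻¹.
Both paths are first order in A, so the instantaneous fraction to D is constant: dC_D/d(−C_A) = k₁/(k₁+k₂) = 0.8407.
C_D = 0.8407·(C_{A0}−C_A) = 0.8407×2.364 = 1.99 mol·L⁻¹.
C_U = (C_{A0}−C_A)−C_D = 0.3767 mol·L⁻¹; S̃_{D/U} = 1.987/0.3767 = 5.28.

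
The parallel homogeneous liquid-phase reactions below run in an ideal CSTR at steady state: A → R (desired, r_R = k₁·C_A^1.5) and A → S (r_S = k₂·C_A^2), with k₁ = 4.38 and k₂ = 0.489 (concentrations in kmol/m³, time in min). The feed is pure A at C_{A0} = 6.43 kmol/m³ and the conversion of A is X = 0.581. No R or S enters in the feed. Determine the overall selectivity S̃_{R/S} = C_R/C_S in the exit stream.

Exit C_A = C_{A0}(1−X) = 6.43×0.419 = 2.694 kmol/m³.
In a CSTR the entire volume is at exit conditions, so r_R = 4.38×2.694^1.5 = 19.37 and r_S = 0.489×2.694^2 = 3.549.
Overall selectivity = C_R/C_S = r_Rτ/(r_Sτ) = r_R/r_S = 5.46.

5.46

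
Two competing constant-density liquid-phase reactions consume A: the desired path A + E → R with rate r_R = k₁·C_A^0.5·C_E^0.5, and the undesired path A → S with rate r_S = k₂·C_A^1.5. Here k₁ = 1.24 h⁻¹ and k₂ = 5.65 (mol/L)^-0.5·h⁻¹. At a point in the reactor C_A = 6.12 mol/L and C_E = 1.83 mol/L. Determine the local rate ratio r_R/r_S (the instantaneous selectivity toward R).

0.0485

S_{R/S} = r_R/r_S = (k₁·C_A^0.5·C_E^0.5)/(k₂·C_A^1.5) = (k₁/k₂)·C_A⁻¹·C_E^0.5.
= (1.24×6.120^0.5×1.830^0.5) / (5.65×6.120^1.5) = 4.150/85.54 = 0.0485.
The undesired path is higher order in A, so low C_A (CSTR or dilute feed) favours R.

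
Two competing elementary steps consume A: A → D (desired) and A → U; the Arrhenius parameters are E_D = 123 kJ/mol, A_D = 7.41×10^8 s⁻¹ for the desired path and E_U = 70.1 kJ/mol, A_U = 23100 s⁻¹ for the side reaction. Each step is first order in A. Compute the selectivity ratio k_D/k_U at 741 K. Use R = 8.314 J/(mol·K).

k_D/k_U = (A_D/A_U)·exp[−(E_D−E_U)/(RT)] = (A_D/A_U)·exp[(E_U−E_D)/(RT)].
(E_U−E_D)/(RT) = (70.1−123)×10³/(8.314×741) = -52900/6161 = -8.587.
k_D/k_U = (7.41×10^8/23100)·exp(-8.587) = 32078 × 1.866×10^-4 = 5.98.
Since E_D > E_U, raising the temperature improves selectivity toward D.

5.98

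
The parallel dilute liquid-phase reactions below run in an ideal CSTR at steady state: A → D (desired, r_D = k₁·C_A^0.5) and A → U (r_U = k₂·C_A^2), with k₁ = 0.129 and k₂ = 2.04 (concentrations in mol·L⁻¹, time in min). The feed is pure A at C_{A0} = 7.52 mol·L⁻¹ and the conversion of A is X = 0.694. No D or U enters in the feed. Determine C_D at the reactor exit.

Exit C_A = C_{A0}(1−X) = 7.52×0.306 = 2.301 mol·L⁻¹.
In a CSTR the entire volume is at exit conditions, so r_D = 0.129×2.301^0.5 = 0.1957 and r_U = 2.04×2.301^2 = 10.80.
Fraction of consumed A going to D: r_D/(r_D+r_U) = 0.01779.
C_D = 0.01779·C_{A0}·X = 0.01779×7.52×0.694 = 0.0929 mol·L⁻¹.

0.0929 mol·L⁻¹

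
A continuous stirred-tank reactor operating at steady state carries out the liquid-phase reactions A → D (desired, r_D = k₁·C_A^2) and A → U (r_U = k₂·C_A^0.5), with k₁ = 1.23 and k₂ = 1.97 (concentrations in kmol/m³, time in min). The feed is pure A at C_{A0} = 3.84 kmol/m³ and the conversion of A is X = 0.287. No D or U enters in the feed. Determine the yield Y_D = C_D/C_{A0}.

Exit C_A = C_{A0}(1−X) = 3.84×0.713 = 2.738 kmol/m³.
Rates in a CSTR are evaluated at the outlet concentration: r_D = 1.23×2.738^2 = 9.220, r_U = 1.97×2.738^0.5 = 3.260.
Fraction of consumed A going to D: r_D/(r_D+r_U) = 0.7388.
C_D = 0.7388·C_{A0}·X = 0.7388×3.84×0.287 = 0.814 kmol/m³; Y_D = C_D/C_{A0} = 0.212.

0.212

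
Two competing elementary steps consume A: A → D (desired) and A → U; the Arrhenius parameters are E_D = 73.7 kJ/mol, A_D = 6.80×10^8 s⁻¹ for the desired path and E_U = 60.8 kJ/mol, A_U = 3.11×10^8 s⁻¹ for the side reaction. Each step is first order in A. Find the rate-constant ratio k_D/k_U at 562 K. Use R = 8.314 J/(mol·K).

With equal orders, S_{D/U} = k_D/k_U = (A_D/A_U)·exp[(E_U−E_D)/(RT)].
(E_U−E_D)/(RT) = (60.8−73.7)×10³/(8.314×562) = -12900/4672 = -2.761.
k_D/k_U = (6.80×10^8/3.11×10^8)·exp(-2.761) = 2.186 × 0.06324 = 0.138.
Since E_D > E_U, raising the temperature improves selectivity toward D.

0.138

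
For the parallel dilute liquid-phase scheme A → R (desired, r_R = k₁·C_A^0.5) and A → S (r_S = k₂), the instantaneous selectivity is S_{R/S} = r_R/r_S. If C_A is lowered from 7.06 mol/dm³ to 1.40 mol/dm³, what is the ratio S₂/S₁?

0.445

S_{R/S} = (k₁/k₂)·C_A^0.5, so S₂/S₁ = (C_{A,2}/C_{A,1})^0.5.
= (1.40/7.06)^0.5 = (0.1983)^0.5 = 0.445.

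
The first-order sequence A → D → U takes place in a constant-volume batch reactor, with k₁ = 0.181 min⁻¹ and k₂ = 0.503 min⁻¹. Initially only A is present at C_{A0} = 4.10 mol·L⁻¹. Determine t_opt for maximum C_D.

The intermediate peaks when r₁ = r₂, i.e. k₁e^(−k₁t) = k₂e^(−k₂t), giving t_opt = ln(k₂/k₁)/(k₂−k₁).
= ln(0.503/0.181)/(0.503−0.181) = ln(2.779)/0.3220 = 1.022/0.3220 = 3.17 min.

3.17 min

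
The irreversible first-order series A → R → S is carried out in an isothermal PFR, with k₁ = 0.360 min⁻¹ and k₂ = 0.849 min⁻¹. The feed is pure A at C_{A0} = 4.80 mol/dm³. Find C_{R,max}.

For a first-order series the maximum intermediate yield is C_{R,max}/C_{A0} = (k₁/k₂)^[k₂/(k₂−k₁)].
= (0.360/0.849)^(0.849/(0.849−0.360)) = (0.4240)^(1.736) = 0.2255.
C_{R,max} = 0.2255×4.80 = 1.08 mol/dm³.

1.08 mol/dm³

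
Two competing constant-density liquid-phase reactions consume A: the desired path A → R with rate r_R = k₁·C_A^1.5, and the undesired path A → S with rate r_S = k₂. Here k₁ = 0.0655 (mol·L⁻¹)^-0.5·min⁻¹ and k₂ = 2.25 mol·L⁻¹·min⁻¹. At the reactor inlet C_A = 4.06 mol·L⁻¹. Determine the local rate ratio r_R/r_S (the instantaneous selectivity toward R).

0.238

S_{R/S} = r_R/r_S = (k₁·C_A^1.5)/(k₂) = (k₁/k₂)·C_A^1.5.
= (0.0655×4.060^1.5) / (2.25) = 0.5358/2.250 = 0.238.
Since the desired path is higher order in A, keeping C_A high (PFR or concentrated feed) favours R.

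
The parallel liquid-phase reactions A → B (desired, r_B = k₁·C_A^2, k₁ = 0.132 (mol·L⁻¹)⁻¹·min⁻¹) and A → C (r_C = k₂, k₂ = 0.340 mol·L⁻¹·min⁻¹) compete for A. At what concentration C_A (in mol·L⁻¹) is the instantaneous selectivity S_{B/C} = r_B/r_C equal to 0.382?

0.992 mol·L⁻¹

S_{B/C} = (k₁/k₂)·C_A^2 ⇒ C_A = (S·k₂/k₁)^(0.5).
= (0.382×0.340/0.132)^(0.5) = (0.9839)^(0.5) = 0.992 mol·L⁻¹.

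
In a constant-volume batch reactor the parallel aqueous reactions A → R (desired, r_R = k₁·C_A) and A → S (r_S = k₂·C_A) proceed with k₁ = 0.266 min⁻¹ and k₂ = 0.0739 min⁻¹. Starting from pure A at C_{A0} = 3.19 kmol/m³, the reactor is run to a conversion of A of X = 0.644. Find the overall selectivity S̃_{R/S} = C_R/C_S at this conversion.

C_A = C_{A0}(1−X) = 1.136 kmol/m³.
Both paths are first order in A, so the instantaneous fraction to R is constant: dC_R/d(−C_A) = k₁/(k₁+k₂) = 0.7826.
C_R = 0.7826·(C_{A0}−C_A) = 0.7826×2.054 = 1.61 kmol/m³.
C_S = (C_{A0}−C_A)−C_R = 0.4467 kmol/m³; S̃_{R/S} = 1.608/0.4467 = 3.60.

3.60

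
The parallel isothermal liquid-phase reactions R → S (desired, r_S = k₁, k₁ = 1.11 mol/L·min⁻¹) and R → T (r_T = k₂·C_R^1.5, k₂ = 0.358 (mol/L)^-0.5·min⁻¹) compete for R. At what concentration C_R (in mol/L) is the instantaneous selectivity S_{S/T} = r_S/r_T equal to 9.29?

0.481 mol/L

S_{S/T} = (k₁/k₂)·C_R^-1.5 ⇒ C_R = (S·k₂/k₁)^(1/(-1.5)).
= (9.29×0.358/1.11)^(-0.6667) = (2.996)^(-0.6667) = 0.481 mol/L.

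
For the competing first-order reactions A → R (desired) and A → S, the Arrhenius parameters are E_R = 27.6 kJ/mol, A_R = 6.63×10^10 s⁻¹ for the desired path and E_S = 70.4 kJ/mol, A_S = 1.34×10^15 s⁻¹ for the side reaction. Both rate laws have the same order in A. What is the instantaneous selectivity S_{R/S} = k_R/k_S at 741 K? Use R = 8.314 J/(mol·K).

Since both paths have the same order in A, the concentration cancels and S_{R/S} = k_R/k_S = (A_R/A_S)·exp[(E_S−E_R)/(RT)].
(E_S−E_R)/(RT) = (70.4−27.6)×10³/(8.314×741) = 42800/6161 = 6.947.
k_R/k_S = (6.63×10^10/1.34×10^15)·exp(6.947) = 4.948×10^-5 × 1040 = 0.0515.
Since E_R < E_S, lowering the temperature improves selectivity toward R.

0.0515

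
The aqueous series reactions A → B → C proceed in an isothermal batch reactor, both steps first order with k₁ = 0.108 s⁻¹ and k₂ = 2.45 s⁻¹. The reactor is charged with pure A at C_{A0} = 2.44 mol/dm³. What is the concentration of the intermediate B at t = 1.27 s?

For first-order series with pure A initially, C_B(t) = k₁C_{A0}/(k₂−k₁)·(e^(−k₁t) − e^(−k₂t)).
e^(−k₁t) = e^(−0.108×1.27) = e^(−0.1372) = 0.8718; e^(−k₂t) = e^(−3.112) = 0.04453.
C_B = 0.108×2.44/(2.45−0.108) × (0.8718−0.04453) = 0.1125×0.8273 = 0.09309 mol/dm³.

0.0931 mol/dm³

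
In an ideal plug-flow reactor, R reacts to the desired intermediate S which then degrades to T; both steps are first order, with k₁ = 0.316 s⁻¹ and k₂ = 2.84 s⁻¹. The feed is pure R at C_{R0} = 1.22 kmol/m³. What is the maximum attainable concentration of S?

0.103 kmol/m³

Evaluating C_S at τ_opt = ln(k₂/k₁)/(k₂−k₁) gives C_{S,max}/C_{R0} = (k₁/k₂)^[k₂/(k₂−k₁)].
= (0.316/2.84)^(2.84/(2.84−0.316)) = (0.1113)^(1.125) = 0.08452.
C_{S,max} = 0.08452×1.22 = 0.103 kmol/m³.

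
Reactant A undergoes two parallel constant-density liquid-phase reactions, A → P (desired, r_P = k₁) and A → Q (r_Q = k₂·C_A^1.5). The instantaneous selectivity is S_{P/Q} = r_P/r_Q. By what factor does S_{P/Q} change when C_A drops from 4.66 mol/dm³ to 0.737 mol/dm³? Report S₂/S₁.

15.9

S_{P/Q} = (k₁/k₂)·C_A^-1.5, so S₂/S₁ = (C_{A,2}/C_{A,1})^-1.5.
= (0.737/4.66)^(-1.5) = (0.1582)^(-1.5) = 15.9.
Selectivity toward P rises as C_A falls — low-concentration operation is favoured.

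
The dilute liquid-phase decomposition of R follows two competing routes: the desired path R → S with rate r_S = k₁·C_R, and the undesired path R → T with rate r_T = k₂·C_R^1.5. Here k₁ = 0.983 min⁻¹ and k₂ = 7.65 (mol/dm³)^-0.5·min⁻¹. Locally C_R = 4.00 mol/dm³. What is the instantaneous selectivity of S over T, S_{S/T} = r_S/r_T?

S_{S/T} = r_S/r_T = (k₁·C_R)/(k₂·C_R^1.5) = (k₁/k₂)·C_R^-0.5.
= (0.983×4.000) / (7.65×4.000^1.5) = 3.932/61.20 = 0.0642.
The undesired path is higher order in R, so low C_R (CSTR or dilute feed) favours S.

0.0642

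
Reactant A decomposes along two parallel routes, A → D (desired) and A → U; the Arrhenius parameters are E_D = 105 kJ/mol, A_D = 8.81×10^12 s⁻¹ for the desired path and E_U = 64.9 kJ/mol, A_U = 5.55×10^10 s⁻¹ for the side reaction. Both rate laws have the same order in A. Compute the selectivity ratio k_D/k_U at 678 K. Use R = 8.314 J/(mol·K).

0.129

k_D/k_U = (A_D/A_U)·exp[−(E_D−E_U)/(RT)] = (A_D/A_U)·exp[(E_U−E_D)/(RT)].
(E_U−E_D)/(RT) = (64.9−105)×10³/(8.314×678) = -40100/5637 = -7.114.
k_D/k_U = (8.81×10^12/5.55×10^10)·exp(-7.114) = 158.7 × 8.138×10^-4 = 0.129.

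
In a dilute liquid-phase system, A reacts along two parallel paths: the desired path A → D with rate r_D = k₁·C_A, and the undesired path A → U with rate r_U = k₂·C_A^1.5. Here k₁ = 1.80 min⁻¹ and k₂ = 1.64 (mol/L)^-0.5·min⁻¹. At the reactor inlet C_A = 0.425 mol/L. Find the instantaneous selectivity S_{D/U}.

1.68

S_{D/U} = r_D/r_U = (k₁·C_A)/(k₂·C_A^1.5) = (k₁/k₂)·C_A^-0.5.
= (1.80×0.4250) / (1.64×0.4250^1.5) = 0.7650/0.4544 = 1.68.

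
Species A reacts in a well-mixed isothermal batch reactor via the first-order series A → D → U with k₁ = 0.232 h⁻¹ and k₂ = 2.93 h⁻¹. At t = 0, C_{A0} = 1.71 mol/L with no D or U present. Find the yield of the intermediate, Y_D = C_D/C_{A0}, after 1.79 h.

The intermediate concentration in a first-order A→B→C sequence is C_D = k₁C_{A0}(e^(−k₁t) − e^(−k₂t))/(k₂−k₁).
e^(−k₁t) = e^(−0.232×1.79) = e^(−0.4153) = 0.6602; e^(−k₂t) = e^(−5.245) = 0.005275.
C_D = 0.232×1.71/(2.93−0.232) × (0.6602−0.005275) = 0.1470×0.6549 = 0.09630 mol/L.
Y_D = C_D/C_{A0} = 0.09630/1.71 = 0.0563.

0.0563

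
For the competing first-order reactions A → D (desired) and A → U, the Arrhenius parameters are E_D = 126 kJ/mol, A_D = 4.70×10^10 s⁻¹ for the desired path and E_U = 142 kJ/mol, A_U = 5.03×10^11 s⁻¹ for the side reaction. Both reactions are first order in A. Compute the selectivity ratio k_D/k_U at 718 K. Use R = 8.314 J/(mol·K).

Since both paths have the same order in A, the concentration cancels and S_{D/U} = k_D/k_U = (A_D/A_U)·exp[(E_U−E_D)/(RT)].
(E_U−E_D)/(RT) = (142−126)×10³/(8.314×718) = 16000/5969 = 2.680.
k_D/k_U = (4.70×10^10/5.03×10^11)·exp(2.680) = 0.09344 × 14.59 = 1.36.
Since E_D < E_U, lowering the temperature improves selectivity toward D.

1.36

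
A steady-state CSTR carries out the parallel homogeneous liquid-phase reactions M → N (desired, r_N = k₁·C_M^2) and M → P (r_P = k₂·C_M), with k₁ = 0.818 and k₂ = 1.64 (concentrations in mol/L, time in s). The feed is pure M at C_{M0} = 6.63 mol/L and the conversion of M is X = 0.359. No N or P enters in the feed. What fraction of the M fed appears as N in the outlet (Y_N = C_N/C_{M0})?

Exit C_M = C_{M0}(1−X) = 6.63×0.641 = 4.250 mol/L.
Rates in a CSTR are evaluated at the outlet concentration: r_N = 0.818×4.250^2 = 14.77, r_P = 1.64×4.250 = 6.970.
Fraction of consumed M going to N: r_N/(r_N+r_P) = 0.6795.
C_N = 0.6795·C_{M0}·X = 0.6795×6.63×0.359 = 1.62 mol/L; Y_N = C_N/C_{M0} = 0.244.

0.244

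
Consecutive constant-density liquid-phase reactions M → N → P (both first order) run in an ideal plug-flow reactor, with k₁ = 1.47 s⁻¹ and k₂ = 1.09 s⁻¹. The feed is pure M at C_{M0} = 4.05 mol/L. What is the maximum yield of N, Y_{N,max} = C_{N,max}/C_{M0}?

For a first-order series the maximum intermediate yield is C_{N,max}/C_{M0} = (k₁/k₂)^[k₂/(k₂−k₁)].
= (1.47/1.09)^(1.09/(1.09−1.47)) = (1.349)^(-2.868) = 0.4241.

0.424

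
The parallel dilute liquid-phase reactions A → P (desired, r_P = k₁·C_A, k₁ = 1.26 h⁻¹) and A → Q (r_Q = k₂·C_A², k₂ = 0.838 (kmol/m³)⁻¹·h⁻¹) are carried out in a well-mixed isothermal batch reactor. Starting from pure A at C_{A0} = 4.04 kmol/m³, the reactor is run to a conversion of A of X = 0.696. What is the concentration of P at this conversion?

C_A = C_{A0}(1−X) = 1.228 kmol/m³.
Along a PFR/batch, dC_P/dC_A = −r_P/(r_P+r_Q) = −k₁/(k₁+k₂·C_A).
Integrating from C_{A0} to C_A: C_P = (1.26/0.838)·ln[(1.26+0.838·4.04)/(1.26+0.838·1.23)] = 1.504·ln(4.646/2.289) = 1.064 kmol/m³.

1.06 kmol/m³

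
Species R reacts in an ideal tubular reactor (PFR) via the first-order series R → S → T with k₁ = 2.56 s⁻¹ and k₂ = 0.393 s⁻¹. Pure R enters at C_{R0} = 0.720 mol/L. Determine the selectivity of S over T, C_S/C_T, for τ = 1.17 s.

2.61

The intermediate concentration in a first-order A→B→C sequence is C_S = k₁C_{R0}(e^(−k₁τ) − e^(−k₂τ))/(k₂−k₁).
e^(−k₁τ) = e^(−2.56×1.17) = e^(−2.995) = 0.05003; e^(−k₂τ) = e^(−0.4598) = 0.6314.
C_S = 2.56×0.720/(0.393−2.56) × (0.05003−0.6314) = (-0.8506)×(-0.5814) = 0.4945 mol/L.
C_R = C_{R0}e^(−k₁τ) = 0.03602 mol/L, so C_T = C_{R0}−C_R−C_S = 0.1895 mol/L; C_S/C_T = 2.61.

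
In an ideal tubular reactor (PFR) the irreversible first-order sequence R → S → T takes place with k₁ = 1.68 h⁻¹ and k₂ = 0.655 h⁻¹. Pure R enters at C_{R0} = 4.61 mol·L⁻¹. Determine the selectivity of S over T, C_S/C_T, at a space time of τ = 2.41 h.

The intermediate concentration in a first-order A→B→C sequence is C_S = k₁C_{R0}(e^(−k₁τ) − e^(−k₂τ))/(k₂−k₁).
e^(−k₁τ) = e^(−1.68×2.41) = e^(−4.049) = 0.01744; e^(−k₂τ) = e^(−1.579) = 0.2063.
C_S = 1.68×4.61/(0.655−1.68) × (0.01744−0.2063) = (-7.556)×(-0.1888) = 1.427 mol·L⁻¹.
C_R = C_{R0}e^(−k₁τ) = 0.08041 mol·L⁻¹, so C_T = C_{R0}−C_R−C_S = 3.103 mol·L⁻¹; C_S/C_T = 0.460.

0.460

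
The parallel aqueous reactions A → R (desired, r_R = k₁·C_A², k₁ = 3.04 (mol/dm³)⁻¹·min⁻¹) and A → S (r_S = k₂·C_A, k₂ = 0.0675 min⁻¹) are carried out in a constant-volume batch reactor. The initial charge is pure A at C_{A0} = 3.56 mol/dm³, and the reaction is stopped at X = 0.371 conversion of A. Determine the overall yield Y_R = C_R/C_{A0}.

0.368

C_A = C_{A0}(1−X) = 2.239 mol/dm³.
Along a PFR/batch, dC_S/dC_A = −r_S/(r_R+r_S) = −k₂/(k₂+k₁·C_A).
Integrating from C_{A0} to C_A: C_S = (0.0675/3.04)·ln[(0.0675+3.04·3.56)/(0.0675+3.04·2.24)] = 0.02220·ln(10.89/6.875) = 0.01021 mol/dm³.
Then C_R = (C_{A0}−C_A) − C_S = 1.321 − 0.01021 = 1.311 mol/dm³.
Y_R = C_R/C_{A0} = 1.311/3.56 = 0.368.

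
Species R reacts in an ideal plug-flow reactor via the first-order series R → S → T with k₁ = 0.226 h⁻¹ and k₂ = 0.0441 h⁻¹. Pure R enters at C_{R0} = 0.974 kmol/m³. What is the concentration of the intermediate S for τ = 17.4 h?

The intermediate concentration in a first-order A→B→C sequence is C_S = k₁C_{R0}(e^(−k₁τ) − e^(−k₂τ))/(k₂−k₁).
e^(−k₁τ) = e^(−0.226×17.4) = e^(−3.932) = 0.01960; e^(−k₂τ) = e^(−0.7673) = 0.4642.
C_S = 0.226×0.974/(0.0441−0.226) × (0.01960−0.4642) = (-1.210)×(-0.4446) = 0.5381 kmol/m³.

0.538 kmol/m³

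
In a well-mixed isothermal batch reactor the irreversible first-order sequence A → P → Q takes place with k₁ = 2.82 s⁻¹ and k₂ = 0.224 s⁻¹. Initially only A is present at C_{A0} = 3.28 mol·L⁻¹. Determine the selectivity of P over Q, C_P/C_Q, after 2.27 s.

Solving the coupled first-order balances gives C_P(t) = [k₁/(k₂−k₁)]·C_{A0}·(e^(−k₁t) − e^(−k₂t)).
e^(−k₁t) = e^(−2.82×2.27) = e^(−6.401) = 0.001659; e^(−k₂t) = e^(−0.5085) = 0.6014.
C_P = 2.82×3.28/(0.224−2.82) × (0.001659−0.6014) = (-3.563)×(-0.5997) = 2.137 mol·L⁻¹.
C_A = C_{A0}e^(−k₁t) = 0.005442 mol·L⁻¹, so C_Q = C_{A0}−C_A−C_P = 1.138 mol·L⁻¹; C_P/C_Q = 1.88.

1.88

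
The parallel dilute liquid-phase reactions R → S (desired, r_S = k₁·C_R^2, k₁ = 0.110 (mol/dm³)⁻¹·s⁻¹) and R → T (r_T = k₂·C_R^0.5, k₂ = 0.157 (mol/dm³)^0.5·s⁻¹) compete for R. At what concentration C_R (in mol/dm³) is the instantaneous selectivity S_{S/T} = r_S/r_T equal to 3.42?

S_{S/T} = (k₁/k₂)·C_R^1.5 ⇒ C_R = (S·k₂/k₁)^(1/1.5).
= (3.42×0.157/0.110)^(0.6667) = (4.881)^(0.6667) = 2.88 mol/dm³.

2.88 mol/dm³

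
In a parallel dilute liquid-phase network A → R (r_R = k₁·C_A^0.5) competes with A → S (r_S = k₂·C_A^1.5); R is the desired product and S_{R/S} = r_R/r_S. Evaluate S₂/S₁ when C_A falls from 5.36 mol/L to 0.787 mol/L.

6.81

S_{R/S} = (k₁/k₂)·C_A⁻¹, so S₂/S₁ = (C_{A,2}/C_{A,1})⁻¹.
= 5.36/0.787 = 6.81.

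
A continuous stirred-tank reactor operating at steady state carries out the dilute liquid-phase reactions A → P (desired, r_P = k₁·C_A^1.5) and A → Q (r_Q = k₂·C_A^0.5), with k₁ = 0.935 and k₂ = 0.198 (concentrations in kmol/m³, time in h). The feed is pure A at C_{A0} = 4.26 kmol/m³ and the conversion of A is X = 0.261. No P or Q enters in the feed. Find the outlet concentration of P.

Exit C_A = C_{A0}(1−X) = 4.26×0.739 = 3.148 kmol/m³.
A CSTR operates uniformly at the exit composition, giving r_P = 5.223 and r_Q = 0.3513 (each k·C_A^n at C_A = 3.148).
Fraction of consumed A going to P: r_P/(r_P+r_Q) = 0.9370.
C_P = 0.9370·C_{A0}·X = 0.9370×4.26×0.261 = 1.04 kmol/m³.

1.04 kmol/m³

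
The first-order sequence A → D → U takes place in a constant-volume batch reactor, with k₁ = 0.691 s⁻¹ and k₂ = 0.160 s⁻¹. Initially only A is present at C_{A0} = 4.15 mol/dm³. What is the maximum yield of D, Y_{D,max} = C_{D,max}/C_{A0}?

0.644

Evaluating C_D at t_opt = ln(k₂/k₁)/(k₂−k₁) gives C_{D,max}/C_{A0} = (k₁/k₂)^[k₂/(k₂−k₁)].
= (0.691/0.160)^(0.160/(0.160−0.691)) = (4.319)^(-0.3013) = 0.6435.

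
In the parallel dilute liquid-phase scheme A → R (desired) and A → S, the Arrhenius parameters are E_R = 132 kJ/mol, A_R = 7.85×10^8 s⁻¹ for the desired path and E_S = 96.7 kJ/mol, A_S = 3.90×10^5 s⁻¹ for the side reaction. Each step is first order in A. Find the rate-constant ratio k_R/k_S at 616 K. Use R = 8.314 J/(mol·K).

2.04

With equal orders, S_{R/S} = k_R/k_S = (A_R/A_S)·exp[(E_S−E_R)/(RT)].
(E_S−E_R)/(RT) = (96.7−132)×10³/(8.314×616) = -35300/5121 = -6.893.
k_R/k_S = (7.85×10^8/3.90×10^5)·exp(-6.893) = 2013 × 0.001015 = 2.04.
Since E_R > E_S, raising the temperature improves selectivity toward R.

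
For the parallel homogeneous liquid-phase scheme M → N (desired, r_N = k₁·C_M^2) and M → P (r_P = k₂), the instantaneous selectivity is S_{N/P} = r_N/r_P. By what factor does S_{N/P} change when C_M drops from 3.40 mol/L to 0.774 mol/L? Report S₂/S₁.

0.0518

S_{N/P} = (k₁/k₂)·C_M^2, so S₂/S₁ = (C_{M,2}/C_{M,1})^2.
= (0.774/3.40)^2 = (0.2276)^2 = 0.0518.
Selectivity toward N falls as C_M falls — high-concentration operation is favoured.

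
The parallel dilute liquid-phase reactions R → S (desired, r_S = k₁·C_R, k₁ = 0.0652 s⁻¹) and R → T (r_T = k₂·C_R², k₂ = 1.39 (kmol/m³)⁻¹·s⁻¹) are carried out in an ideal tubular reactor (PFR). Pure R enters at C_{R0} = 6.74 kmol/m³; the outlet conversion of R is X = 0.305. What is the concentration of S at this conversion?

0.0169 kmol/m³

C_R = C_{R0}(1−X) = 4.684 kmol/m³.
Along a PFR/batch, dC_S/dC_R = −r_S/(r_S+r_T) = −k₁/(k₁+k₂·C_R).
Integrating from C_{R0} to C_R: C_S = (0.0652/1.39)·ln[(0.0652+1.39·6.74)/(0.0652+1.39·4.68)] = 0.04691·ln(9.434/6.576) = 0.01692 kmol/m³.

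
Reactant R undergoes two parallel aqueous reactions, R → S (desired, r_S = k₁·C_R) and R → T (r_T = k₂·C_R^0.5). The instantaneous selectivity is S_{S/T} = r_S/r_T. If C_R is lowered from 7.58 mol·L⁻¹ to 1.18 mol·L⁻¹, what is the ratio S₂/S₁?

S_{S/T} = (k₁/k₂)·C_R^0.5, so S₂/S₁ = (C_{R,2}/C_{R,1})^0.5.
= (1.18/7.58)^0.5 = (0.1557)^0.5 = 0.395.
Selectivity toward S falls as C_R falls — high-concentration operation is favoured.

0.395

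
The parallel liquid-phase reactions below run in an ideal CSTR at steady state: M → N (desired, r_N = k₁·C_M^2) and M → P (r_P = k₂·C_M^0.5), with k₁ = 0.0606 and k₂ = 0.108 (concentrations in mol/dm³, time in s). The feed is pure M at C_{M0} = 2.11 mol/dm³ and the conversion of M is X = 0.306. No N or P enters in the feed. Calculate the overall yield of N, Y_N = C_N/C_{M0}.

0.153

Exit C_M = C_{M0}(1−X) = 2.11×0.694 = 1.464 mol/dm³.
A CSTR operates uniformly at the exit composition, giving r_N = 0.1299 and r_P = 0.1307 (each k·C_M^n at C_M = 1.464).
Fraction of consumed M going to N: r_N/(r_N+r_P) = 0.4986.
C_N = 0.4986·C_{M0}·X = 0.4986×2.11×0.306 = 0.322 mol/dm³; Y_N = C_N/C_{M0} = 0.153.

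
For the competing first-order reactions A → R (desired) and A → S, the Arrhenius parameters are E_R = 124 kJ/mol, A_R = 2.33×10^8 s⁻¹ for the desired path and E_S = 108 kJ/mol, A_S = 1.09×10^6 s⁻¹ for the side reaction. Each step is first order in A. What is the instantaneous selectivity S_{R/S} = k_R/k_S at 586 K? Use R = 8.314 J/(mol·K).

Since both paths have the same order in A, the concentration cancels and S_{R/S} = k_R/k_S = (A_R/A_S)·exp[(E_S−E_R)/(RT)].
(E_S−E_R)/(RT) = (108−124)×10³/(8.314×586) = -16000/4872 = -3.284.
k_R/k_S = (2.33×10^8/1.09×10^6)·exp(-3.284) = 213.8 × 0.03748 = 8.01.

8.01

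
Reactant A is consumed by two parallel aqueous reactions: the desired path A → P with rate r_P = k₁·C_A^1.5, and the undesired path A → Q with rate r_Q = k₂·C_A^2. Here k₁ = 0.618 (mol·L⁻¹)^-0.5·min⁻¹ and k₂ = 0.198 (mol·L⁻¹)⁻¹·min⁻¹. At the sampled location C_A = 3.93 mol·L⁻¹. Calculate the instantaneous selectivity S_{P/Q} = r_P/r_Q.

S_{P/Q} = r_P/r_Q = (k₁·C_A^1.5)/(k₂·C_A^2) = (k₁/k₂)·C_A^-0.5.
= (0.618×3.930^1.5) / (0.198×3.930^2) = 4.815/3.058 = 1.57.

1.57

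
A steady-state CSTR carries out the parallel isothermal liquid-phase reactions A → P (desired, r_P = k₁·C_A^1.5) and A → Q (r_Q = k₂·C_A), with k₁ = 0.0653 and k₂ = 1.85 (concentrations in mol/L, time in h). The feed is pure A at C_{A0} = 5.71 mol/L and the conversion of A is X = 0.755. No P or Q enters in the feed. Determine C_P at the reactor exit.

Exit C_A = C_{A0}(1−X) = 5.71×0.245 = 1.399 mol/L.
In a CSTR the entire volume is at exit conditions, so r_P = 0.0653×1.399^1.5 = 0.1080 and r_Q = 1.85×1.399 = 2.588.
Fraction of consumed A going to P: r_P/(r_P+r_Q) = 0.04008.
C_P = 0.04008·C_{A0}·X = 0.04008×5.71×0.755 = 0.173 mol/L.

0.173 mol/L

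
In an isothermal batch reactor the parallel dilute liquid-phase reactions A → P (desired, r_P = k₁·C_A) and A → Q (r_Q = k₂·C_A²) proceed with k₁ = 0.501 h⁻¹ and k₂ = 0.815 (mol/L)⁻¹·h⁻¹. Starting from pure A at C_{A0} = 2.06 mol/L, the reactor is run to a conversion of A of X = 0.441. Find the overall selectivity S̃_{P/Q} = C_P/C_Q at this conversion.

0.390

C_A = C_{A0}(1−X) = 1.152 mol/L.
Along a PFR/batch, dC_P/dC_A = −r_P/(r_P+r_Q) = −k₁/(k₁+k₂·C_A).
Integrating from C_{A0} to C_A: C_P = (0.501/0.815)·ln[(0.501+0.815·2.06)/(0.501+0.815·1.15)] = 0.6147·ln(2.180/1.440) = 0.2551 mol/L.
C_Q = (C_{A0}−C_A)−C_P = 0.6534 mol/L; S̃_{P/Q} = 0.2551/0.6534 = 0.390.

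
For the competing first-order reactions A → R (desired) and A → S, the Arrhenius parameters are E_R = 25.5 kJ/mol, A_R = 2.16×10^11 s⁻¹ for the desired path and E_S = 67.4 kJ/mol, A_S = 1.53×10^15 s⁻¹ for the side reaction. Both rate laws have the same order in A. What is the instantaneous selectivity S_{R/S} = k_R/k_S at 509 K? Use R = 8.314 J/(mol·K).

2.82

With equal orders, S_{R/S} = k_R/k_S = (A_R/A_S)·exp[(E_S−E_R)/(RT)].
(E_S−E_R)/(RT) = (67.4−25.5)×10³/(8.314×509) = 41900/4232 = 9.901.
k_R/k_S = (2.16×10^11/1.53×10^15)·exp(9.901) = 1.412×10^-4 × 19954 = 2.82.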